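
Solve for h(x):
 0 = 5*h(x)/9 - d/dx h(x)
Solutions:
 h(x) = C1*exp(5*x/9)


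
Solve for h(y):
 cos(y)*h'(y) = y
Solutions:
 h(y) = C1 + Integral(y/cos(y), y)


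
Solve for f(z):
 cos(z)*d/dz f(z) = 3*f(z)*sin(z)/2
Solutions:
 f(z) = C1/cos(z)^(3/2)


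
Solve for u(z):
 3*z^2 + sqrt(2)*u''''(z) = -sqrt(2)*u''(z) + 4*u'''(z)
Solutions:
 u(z) = C1 + C2*z + C3*exp(z*(-1 + sqrt(2))) + C4*exp(z*(1 + sqrt(2))) - sqrt(2)*z^4/8 - 2*z^3 - 21*sqrt(2)*z^2/2


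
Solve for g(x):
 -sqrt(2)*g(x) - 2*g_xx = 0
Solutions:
 g(x) = C1*sin(2^(3/4)*x/2) + C2*cos(2^(3/4)*x/2)


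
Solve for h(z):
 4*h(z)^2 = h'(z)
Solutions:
 h(z) = -1/(C1 + 4*z)


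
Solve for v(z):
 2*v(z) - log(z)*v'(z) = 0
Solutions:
 v(z) = C1*exp(2*li(z))


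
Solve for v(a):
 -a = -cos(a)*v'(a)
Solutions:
 v(a) = C1 + Integral(a/cos(a), a)


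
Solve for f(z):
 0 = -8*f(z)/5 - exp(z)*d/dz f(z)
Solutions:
 f(z) = C1*exp(8*exp(-z)/5)


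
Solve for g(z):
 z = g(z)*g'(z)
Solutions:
 g(z) = -sqrt(C1 + z^2)
 g(z) = sqrt(C1 + z^2)


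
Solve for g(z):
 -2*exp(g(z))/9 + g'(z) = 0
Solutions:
 g(z) = log(-1/(C1 + 2*z)) + 2*log(3)


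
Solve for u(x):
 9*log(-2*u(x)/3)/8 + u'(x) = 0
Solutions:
 8*Integral(1/(log(-_y) - log(3) + log(2)), (_y, u(x)))/9 = C1 - x


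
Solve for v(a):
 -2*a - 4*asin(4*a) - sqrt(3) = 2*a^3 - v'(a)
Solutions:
 v(a) = C1 + a^4/2 + a^2 + 4*a*asin(4*a) + sqrt(3)*a + sqrt(1 - 16*a^2)


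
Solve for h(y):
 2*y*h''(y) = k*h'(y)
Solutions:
 h(y) = C1 + y^(re(k)/2 + 1)*(C2*sin(log(y)*Abs(im(k))/2) + C3*cos(log(y)*im(k)/2))


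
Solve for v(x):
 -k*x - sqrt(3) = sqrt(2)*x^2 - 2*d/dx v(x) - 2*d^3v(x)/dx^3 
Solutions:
 v(x) = C1 + C2*sin(x) + C3*cos(x) + k*x^2/4 + sqrt(2)*x^3/6 - sqrt(2)*x + sqrt(3)*x/2


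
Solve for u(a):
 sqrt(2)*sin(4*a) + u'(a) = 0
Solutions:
 u(a) = C1 + sqrt(2)*cos(4*a)/4


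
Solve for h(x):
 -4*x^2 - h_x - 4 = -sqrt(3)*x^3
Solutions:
 h(x) = C1 + sqrt(3)*x^4/4 - 4*x^3/3 - 4*x


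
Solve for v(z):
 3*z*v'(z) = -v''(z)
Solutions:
 v(z) = C1 + C2*erf(sqrt(6)*z/2)


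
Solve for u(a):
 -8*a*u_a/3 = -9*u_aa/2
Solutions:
 u(a) = C1 + C2*erfi(2*sqrt(6)*a/9)


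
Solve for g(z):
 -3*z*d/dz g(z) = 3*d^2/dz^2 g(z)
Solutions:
 g(z) = C1 + C2*erf(sqrt(2)*z/2)


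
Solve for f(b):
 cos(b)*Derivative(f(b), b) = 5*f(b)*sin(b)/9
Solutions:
 f(b) = C1/cos(b)^(5/9)


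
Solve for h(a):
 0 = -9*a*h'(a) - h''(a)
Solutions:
 h(a) = C1 + C2*erf(3*sqrt(2)*a/2)


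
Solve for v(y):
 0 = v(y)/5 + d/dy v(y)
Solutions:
 v(y) = C1*exp(-y/5)


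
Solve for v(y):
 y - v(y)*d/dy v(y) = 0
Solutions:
 v(y) = -sqrt(C1 + y^2)
 v(y) = sqrt(C1 + y^2)


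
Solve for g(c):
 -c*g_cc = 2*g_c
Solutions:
 g(c) = C1 + C2/c


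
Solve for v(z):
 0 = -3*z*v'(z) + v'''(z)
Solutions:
 v(z) = C1 + Integral(C2*airyai(3^(1/3)*z) + C3*airybi(3^(1/3)*z), z)


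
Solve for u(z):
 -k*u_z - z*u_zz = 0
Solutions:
 u(z) = C1 + z^(1 - re(k))*(C2*sin(log(z)*Abs(im(k))) + C3*cos(log(z)*im(k)))


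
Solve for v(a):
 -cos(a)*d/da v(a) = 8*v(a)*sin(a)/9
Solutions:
 v(a) = C1*cos(a)^(8/9)


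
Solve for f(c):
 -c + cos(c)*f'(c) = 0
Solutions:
 f(c) = C1 + Integral(c/cos(c), c)


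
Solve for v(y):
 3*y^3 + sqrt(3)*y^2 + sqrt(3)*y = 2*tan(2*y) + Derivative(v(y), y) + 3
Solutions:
 v(y) = C1 + 3*y^4/4 + sqrt(3)*y^3/3 + sqrt(3)*y^2/2 - 3*y + log(cos(2*y))


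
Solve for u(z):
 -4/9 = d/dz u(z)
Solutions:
 u(z) = C1 - 4*z/9


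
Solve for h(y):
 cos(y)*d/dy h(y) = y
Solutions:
 h(y) = C1 + Integral(y/cos(y), y)


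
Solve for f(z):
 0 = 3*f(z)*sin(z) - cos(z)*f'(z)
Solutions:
 f(z) = C1/cos(z)^3


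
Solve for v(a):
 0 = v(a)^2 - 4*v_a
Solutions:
 v(a) = -4/(C1 + a)


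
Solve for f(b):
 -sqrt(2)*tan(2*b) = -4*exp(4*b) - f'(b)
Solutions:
 f(b) = C1 - exp(4*b) - sqrt(2)*log(cos(2*b))/2


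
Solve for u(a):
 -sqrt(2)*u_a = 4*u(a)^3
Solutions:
 u(a) = -sqrt(2)*sqrt(-1/(C1 - 2*sqrt(2)*a))/2
 u(a) = sqrt(2)*sqrt(-1/(C1 - 2*sqrt(2)*a))/2


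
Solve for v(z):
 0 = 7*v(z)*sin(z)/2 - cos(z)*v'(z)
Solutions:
 v(z) = C1/cos(z)^(7/2)


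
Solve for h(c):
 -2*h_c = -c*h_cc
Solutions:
 h(c) = C1 + C2*c^3


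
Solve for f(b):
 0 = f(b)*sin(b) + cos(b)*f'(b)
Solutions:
 f(b) = C1*cos(b)


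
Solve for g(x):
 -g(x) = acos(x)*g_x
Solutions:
 g(x) = C1*exp(-Integral(1/acos(x), x))


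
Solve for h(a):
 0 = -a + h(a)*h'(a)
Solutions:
 h(a) = -sqrt(C1 + a^2)
 h(a) = sqrt(C1 + a^2)


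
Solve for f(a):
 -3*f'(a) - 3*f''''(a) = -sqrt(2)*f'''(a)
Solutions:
 f(a) = C1 + C2*exp(a*(4*2^(1/3)/(-4*sqrt(2) + sqrt(-32 + (729 - 4*sqrt(2))^2) + 729)^(1/3) + 4*sqrt(2) + 2^(2/3)*(-4*sqrt(2) + sqrt(-32 + (729 - 4*sqrt(2))^2) + 729)^(1/3))/36)*sin(2^(1/3)*sqrt(3)*a*(-2^(1/3)*(-4*sqrt(2) + 27*sqrt(-32/729 + (27 - 4*sqrt(2)/27)^2) + 729)^(1/3) + 4/(-4*sqrt(2) + 27*sqrt(-32/729 + (27 - 4*sqrt(2)/27)^2) + 729)^(1/3))/36) + C3*exp(a*(4*2^(1/3)/(-4*sqrt(2) + sqrt(-32 + (729 - 4*sqrt(2))^2) + 729)^(1/3) + 4*sqrt(2) + 2^(2/3)*(-4*sqrt(2) + sqrt(-32 + (729 - 4*sqrt(2))^2) + 729)^(1/3))/36)*cos(2^(1/3)*sqrt(3)*a*(-2^(1/3)*(-4*sqrt(2) + 27*sqrt(-32/729 + (27 - 4*sqrt(2)/27)^2) + 729)^(1/3) + 4/(-4*sqrt(2) + 27*sqrt(-32/729 + (27 - 4*sqrt(2)/27)^2) + 729)^(1/3))/36) + C4*exp(a*(-2^(2/3)*(-4*sqrt(2) + sqrt(-32 + (729 - 4*sqrt(2))^2) + 729)^(1/3) - 4*2^(1/3)/(-4*sqrt(2) + sqrt(-32 + (729 - 4*sqrt(2))^2) + 729)^(1/3) + 2*sqrt(2))/18)


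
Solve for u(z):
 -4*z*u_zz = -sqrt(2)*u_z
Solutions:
 u(z) = C1 + C2*z^(sqrt(2)/4 + 1)


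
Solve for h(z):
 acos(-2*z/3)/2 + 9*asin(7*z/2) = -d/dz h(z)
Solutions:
 h(z) = C1 - z*acos(-2*z/3)/2 - 9*z*asin(7*z/2) - 9*sqrt(4 - 49*z^2)/7 - sqrt(9 - 4*z^2)/4


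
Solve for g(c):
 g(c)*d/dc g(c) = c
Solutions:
 g(c) = -sqrt(C1 + c^2)
 g(c) = sqrt(C1 + c^2)


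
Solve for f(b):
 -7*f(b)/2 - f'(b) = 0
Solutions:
 f(b) = C1*exp(-7*b/2)


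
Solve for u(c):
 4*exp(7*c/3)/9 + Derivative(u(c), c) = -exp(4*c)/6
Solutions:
 u(c) = C1 - 4*exp(7*c/3)/21 - exp(4*c)/24


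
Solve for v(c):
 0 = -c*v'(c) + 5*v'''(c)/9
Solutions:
 v(c) = C1 + Integral(C2*airyai(15^(2/3)*c/5) + C3*airybi(15^(2/3)*c/5), c)


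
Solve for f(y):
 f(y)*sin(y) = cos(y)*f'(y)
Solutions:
 f(y) = C1/cos(y)


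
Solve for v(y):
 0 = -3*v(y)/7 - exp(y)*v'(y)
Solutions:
 v(y) = C1*exp(3*exp(-y)/7)


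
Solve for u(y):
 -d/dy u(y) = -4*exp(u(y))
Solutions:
 u(y) = log(-1/(C1 + 4*y))


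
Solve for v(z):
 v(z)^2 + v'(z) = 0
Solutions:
 v(z) = 1/(C1 + z)


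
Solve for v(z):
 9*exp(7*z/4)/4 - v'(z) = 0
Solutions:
 v(z) = C1 + 9*exp(7*z/4)/7


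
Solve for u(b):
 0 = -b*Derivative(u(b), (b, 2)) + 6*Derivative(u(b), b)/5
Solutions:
 u(b) = C1 + C2*b^(11/5)


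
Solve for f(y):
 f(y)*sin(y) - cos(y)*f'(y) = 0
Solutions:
 f(y) = C1/cos(y)


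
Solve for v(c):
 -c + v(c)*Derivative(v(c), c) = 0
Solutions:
 v(c) = -sqrt(C1 + c^2)
 v(c) = sqrt(C1 + c^2)


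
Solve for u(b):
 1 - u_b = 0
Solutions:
 u(b) = C1 + b


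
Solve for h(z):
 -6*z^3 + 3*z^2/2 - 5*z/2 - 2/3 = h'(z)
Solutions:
 h(z) = C1 - 3*z^4/2 + z^3/2 - 5*z^2/4 - 2*z/3


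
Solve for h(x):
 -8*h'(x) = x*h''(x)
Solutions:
 h(x) = C1 + C2/x^7


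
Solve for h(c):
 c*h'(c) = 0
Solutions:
 h(c) = C1


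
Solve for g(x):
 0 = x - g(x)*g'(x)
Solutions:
 g(x) = -sqrt(C1 + x^2)
 g(x) = sqrt(C1 + x^2)


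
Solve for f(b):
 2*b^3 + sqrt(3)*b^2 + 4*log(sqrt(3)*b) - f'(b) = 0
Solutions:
 f(b) = C1 + b^4/2 + sqrt(3)*b^3/3 + 4*b*log(b) - 4*b + b*log(9)


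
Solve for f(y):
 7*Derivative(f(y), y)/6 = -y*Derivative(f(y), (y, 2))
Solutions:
 f(y) = C1 + C2/y^(1/6)


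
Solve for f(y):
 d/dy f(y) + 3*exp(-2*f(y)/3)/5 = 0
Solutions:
 f(y) = 3*log(-sqrt(C1 - 3*y)) - 3*log(15) + 3*log(30)/2
 f(y) = 3*log(C1 - 3*y)/2 - 3*log(15) + 3*log(30)/2


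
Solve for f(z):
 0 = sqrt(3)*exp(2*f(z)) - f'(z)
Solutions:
 f(z) = log(-sqrt(-1/(C1 + sqrt(3)*z))) - log(2)/2
 f(z) = log(-1/(C1 + sqrt(3)*z))/2 - log(2)/2


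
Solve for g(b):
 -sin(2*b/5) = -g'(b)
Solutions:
 g(b) = C1 - 5*cos(2*b/5)/2


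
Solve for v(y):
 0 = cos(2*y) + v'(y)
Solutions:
 v(y) = C1 - sin(2*y)/2


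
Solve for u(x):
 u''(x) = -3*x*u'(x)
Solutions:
 u(x) = C1 + C2*erf(sqrt(6)*x/2)


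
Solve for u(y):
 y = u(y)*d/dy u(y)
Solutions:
 u(y) = -sqrt(C1 + y^2)
 u(y) = sqrt(C1 + y^2)


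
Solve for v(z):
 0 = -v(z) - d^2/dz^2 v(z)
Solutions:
 v(z) = C1*sin(z) + C2*cos(z)


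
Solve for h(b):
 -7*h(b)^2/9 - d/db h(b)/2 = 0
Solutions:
 h(b) = 9/(C1 + 14*b)


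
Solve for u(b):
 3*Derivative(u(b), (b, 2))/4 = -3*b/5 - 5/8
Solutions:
 u(b) = C1 + C2*b - 2*b^3/15 - 5*b^2/12


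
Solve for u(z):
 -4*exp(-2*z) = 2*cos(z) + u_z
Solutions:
 u(z) = C1 - 2*sin(z) + 2*exp(-2*z)


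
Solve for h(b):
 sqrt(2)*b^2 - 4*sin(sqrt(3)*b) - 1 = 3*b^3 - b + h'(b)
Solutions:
 h(b) = C1 - 3*b^4/4 + sqrt(2)*b^3/3 + b^2/2 - b + 4*sqrt(3)*cos(sqrt(3)*b)/3


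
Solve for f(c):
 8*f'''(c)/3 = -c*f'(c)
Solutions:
 f(c) = C1 + Integral(C2*airyai(-3^(1/3)*c/2) + C3*airybi(-3^(1/3)*c/2), c)


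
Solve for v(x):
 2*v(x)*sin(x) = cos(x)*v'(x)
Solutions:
 v(x) = C1/cos(x)^2


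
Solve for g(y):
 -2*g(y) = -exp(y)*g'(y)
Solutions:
 g(y) = C1*exp(-2*exp(-y))


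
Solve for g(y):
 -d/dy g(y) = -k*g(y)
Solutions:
 g(y) = C1*exp(k*y)


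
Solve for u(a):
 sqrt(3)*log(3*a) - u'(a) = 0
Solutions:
 u(a) = C1 + sqrt(3)*a*log(a) - sqrt(3)*a + sqrt(3)*a*log(3)


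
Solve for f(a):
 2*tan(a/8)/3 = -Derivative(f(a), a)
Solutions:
 f(a) = C1 + 16*log(cos(a/8))/3


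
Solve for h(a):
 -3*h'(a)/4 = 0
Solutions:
 h(a) = C1


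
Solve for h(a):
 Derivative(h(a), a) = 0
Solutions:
 h(a) = C1


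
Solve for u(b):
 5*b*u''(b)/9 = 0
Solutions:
 u(b) = C1 + C2*b


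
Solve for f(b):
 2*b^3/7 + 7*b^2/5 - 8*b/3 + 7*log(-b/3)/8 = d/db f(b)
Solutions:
 f(b) = C1 + b^4/14 + 7*b^3/15 - 4*b^2/3 + 7*b*log(-b)/8 + 7*b*(-log(3) - 1)/8


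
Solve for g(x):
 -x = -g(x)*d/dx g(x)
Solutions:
 g(x) = -sqrt(C1 + x^2)
 g(x) = sqrt(C1 + x^2)


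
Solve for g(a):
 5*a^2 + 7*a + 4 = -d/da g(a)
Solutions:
 g(a) = C1 - 5*a^3/3 - 7*a^2/2 - 4*a


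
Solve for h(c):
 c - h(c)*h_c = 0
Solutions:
 h(c) = -sqrt(C1 + c^2)
 h(c) = sqrt(C1 + c^2)


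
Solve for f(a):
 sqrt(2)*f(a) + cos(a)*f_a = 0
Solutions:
 f(a) = C1*(sin(a) - 1)^(sqrt(2)/2)/(sin(a) + 1)^(sqrt(2)/2)


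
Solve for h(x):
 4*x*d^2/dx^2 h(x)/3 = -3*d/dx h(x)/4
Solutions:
 h(x) = C1 + C2*x^(7/16)


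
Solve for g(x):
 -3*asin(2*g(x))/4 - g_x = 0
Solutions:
 Integral(1/asin(2*_y), (_y, g(x))) = C1 - 3*x/4


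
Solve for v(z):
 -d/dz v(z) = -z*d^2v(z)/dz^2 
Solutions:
 v(z) = C1 + C2*z^2


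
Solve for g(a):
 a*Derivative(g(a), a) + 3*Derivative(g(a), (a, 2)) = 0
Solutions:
 g(a) = C1 + C2*erf(sqrt(6)*a/6)


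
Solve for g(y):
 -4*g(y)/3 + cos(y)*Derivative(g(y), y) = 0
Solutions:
 g(y) = C1*(sin(y) + 1)^(2/3)/(sin(y) - 1)^(2/3)


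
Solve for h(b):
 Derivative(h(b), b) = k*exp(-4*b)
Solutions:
 h(b) = C1 - k*exp(-4*b)/4


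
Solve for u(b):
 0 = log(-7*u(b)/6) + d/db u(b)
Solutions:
 Integral(1/(log(-_y) - log(6) + log(7)), (_y, u(b))) = C1 - b


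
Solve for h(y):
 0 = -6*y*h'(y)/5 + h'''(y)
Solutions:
 h(y) = C1 + Integral(C2*airyai(5^(2/3)*6^(1/3)*y/5) + C3*airybi(5^(2/3)*6^(1/3)*y/5), y)


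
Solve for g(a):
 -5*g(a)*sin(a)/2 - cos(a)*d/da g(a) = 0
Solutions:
 g(a) = C1*cos(a)^(5/2)


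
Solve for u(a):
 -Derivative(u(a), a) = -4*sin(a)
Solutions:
 u(a) = C1 - 4*cos(a)


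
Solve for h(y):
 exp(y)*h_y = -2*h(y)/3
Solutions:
 h(y) = C1*exp(2*exp(-y)/3)


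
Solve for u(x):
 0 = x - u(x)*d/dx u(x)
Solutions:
 u(x) = -sqrt(C1 + x^2)
 u(x) = sqrt(C1 + x^2)


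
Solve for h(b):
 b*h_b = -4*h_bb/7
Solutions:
 h(b) = C1 + C2*erf(sqrt(14)*b/4)


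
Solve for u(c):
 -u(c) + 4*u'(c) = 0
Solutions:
 u(c) = C1*exp(c/4)


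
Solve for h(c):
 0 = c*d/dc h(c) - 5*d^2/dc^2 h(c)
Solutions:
 h(c) = C1 + C2*erfi(sqrt(10)*c/10)


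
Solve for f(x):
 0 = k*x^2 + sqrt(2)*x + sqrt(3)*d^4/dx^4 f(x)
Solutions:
 f(x) = C1 + C2*x + C3*x^2 + C4*x^3 - sqrt(3)*k*x^6/1080 - sqrt(6)*x^5/360


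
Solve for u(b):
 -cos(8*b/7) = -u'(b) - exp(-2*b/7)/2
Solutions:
 u(b) = C1 + 7*sin(8*b/7)/8 + 7*exp(-2*b/7)/4


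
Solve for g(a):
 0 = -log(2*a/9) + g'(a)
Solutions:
 g(a) = C1 + a*log(a) + a*log(2/9) - a


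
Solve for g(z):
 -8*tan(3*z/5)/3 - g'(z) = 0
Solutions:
 g(z) = C1 + 40*log(cos(3*z/5))/9


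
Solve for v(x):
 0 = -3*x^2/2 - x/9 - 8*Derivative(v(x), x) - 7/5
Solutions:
 v(x) = C1 - x^3/16 - x^2/144 - 7*x/40


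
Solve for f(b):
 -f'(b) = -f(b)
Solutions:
 f(b) = C1*exp(b)


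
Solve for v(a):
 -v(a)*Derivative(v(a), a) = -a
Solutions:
 v(a) = -sqrt(C1 + a^2)
 v(a) = sqrt(C1 + a^2)


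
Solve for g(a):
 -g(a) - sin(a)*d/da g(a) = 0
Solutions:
 g(a) = C1*sqrt(cos(a) + 1)/sqrt(cos(a) - 1)


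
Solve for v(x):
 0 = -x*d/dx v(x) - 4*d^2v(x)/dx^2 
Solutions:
 v(x) = C1 + C2*erf(sqrt(2)*x/4)


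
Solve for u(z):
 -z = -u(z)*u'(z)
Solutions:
 u(z) = -sqrt(C1 + z^2)
 u(z) = sqrt(C1 + z^2)


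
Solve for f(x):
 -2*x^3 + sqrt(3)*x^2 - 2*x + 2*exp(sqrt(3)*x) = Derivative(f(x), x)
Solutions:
 f(x) = C1 - x^4/2 + sqrt(3)*x^3/3 - x^2 + 2*sqrt(3)*exp(sqrt(3)*x)/3


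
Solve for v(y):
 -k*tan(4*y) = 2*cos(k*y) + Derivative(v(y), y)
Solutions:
 v(y) = C1 + k*log(cos(4*y))/4 - 2*Piecewise((sin(k*y)/k, Ne(k, 0)), (y, True))


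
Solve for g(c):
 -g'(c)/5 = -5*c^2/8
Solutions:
 g(c) = C1 + 25*c^3/24


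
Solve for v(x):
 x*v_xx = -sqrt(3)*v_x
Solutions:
 v(x) = C1 + C2*x^(1 - sqrt(3))


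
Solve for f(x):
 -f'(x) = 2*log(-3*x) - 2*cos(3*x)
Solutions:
 f(x) = C1 - 2*x*log(-x) - 2*x*log(3) + 2*x + 2*sin(3*x)/3


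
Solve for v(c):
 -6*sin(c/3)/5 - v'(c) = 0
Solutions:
 v(c) = C1 + 18*cos(c/3)/5


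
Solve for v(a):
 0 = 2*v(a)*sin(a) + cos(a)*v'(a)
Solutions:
 v(a) = C1*cos(a)^2


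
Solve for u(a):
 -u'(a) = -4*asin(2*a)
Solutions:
 u(a) = C1 + 4*a*asin(2*a) + 2*sqrt(1 - 4*a^2)


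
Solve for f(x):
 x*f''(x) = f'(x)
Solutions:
 f(x) = C1 + C2*x^2


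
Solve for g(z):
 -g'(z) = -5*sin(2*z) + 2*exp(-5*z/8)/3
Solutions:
 g(z) = C1 - 5*cos(2*z)/2 + 16*exp(-5*z/8)/15


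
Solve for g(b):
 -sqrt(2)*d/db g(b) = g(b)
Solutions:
 g(b) = C1*exp(-sqrt(2)*b/2)


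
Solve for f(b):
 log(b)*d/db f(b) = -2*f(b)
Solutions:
 f(b) = C1*exp(-2*li(b))


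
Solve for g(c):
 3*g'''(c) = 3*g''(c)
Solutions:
 g(c) = C1 + C2*c + C3*exp(c)


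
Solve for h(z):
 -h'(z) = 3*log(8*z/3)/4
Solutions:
 h(z) = C1 - 3*z*log(z)/4 - 3*z*log(2) + 3*z/4 + 3*z*log(6)/4


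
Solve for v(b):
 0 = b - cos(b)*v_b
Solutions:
 v(b) = C1 + Integral(b/cos(b), b)


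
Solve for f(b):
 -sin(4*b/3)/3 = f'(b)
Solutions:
 f(b) = C1 + cos(4*b/3)/4


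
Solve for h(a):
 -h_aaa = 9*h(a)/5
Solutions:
 h(a) = C3*exp(-15^(2/3)*a/5) + (C1*sin(3*3^(1/6)*5^(2/3)*a/10) + C2*cos(3*3^(1/6)*5^(2/3)*a/10))*exp(15^(2/3)*a/10)


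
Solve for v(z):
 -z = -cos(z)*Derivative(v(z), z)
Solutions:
 v(z) = C1 + Integral(z/cos(z), z)


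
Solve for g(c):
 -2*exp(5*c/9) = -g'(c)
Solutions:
 g(c) = C1 + 18*exp(5*c/9)/5


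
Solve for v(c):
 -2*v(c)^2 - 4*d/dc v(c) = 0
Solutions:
 v(c) = 2/(C1 + c)


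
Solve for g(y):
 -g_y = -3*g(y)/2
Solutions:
 g(y) = C1*exp(3*y/2)


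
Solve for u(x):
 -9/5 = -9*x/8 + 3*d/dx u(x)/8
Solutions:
 u(x) = C1 + 3*x^2/2 - 24*x/5


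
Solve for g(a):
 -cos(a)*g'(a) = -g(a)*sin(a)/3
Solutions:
 g(a) = C1/cos(a)^(1/3)


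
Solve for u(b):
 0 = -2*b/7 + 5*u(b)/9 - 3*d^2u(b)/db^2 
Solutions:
 u(b) = C1*exp(-sqrt(15)*b/9) + C2*exp(sqrt(15)*b/9) + 18*b/35


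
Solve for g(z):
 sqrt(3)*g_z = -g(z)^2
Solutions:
 g(z) = 3/(C1 + sqrt(3)*z)


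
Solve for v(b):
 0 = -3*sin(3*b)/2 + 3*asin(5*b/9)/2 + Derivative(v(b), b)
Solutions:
 v(b) = C1 - 3*b*asin(5*b/9)/2 - 3*sqrt(81 - 25*b^2)/10 - cos(3*b)/2


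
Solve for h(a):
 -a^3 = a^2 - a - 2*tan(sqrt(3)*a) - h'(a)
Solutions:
 h(a) = C1 + a^4/4 + a^3/3 - a^2/2 + 2*sqrt(3)*log(cos(sqrt(3)*a))/3


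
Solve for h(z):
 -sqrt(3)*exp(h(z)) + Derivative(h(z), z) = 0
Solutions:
 h(z) = log(-1/(C1 + sqrt(3)*z))


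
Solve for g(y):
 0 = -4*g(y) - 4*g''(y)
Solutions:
 g(y) = C1*sin(y) + C2*cos(y)


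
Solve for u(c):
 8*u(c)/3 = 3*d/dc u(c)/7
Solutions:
 u(c) = C1*exp(56*c/9)


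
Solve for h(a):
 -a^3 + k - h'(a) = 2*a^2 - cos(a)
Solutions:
 h(a) = C1 - a^4/4 - 2*a^3/3 + a*k + sin(a)


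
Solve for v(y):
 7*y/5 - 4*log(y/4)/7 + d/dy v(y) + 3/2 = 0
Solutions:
 v(y) = C1 - 7*y^2/10 + 4*y*log(y)/7 - 29*y/14 - 8*y*log(2)/7


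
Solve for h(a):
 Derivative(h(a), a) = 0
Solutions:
 h(a) = C1


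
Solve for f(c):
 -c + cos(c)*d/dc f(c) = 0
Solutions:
 f(c) = C1 + Integral(c/cos(c), c)


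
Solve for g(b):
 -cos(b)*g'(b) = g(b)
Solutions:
 g(b) = C1*sqrt(sin(b) - 1)/sqrt(sin(b) + 1)


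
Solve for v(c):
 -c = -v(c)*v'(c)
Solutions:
 v(c) = -sqrt(C1 + c^2)
 v(c) = sqrt(C1 + c^2)


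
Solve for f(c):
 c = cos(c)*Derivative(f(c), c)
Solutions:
 f(c) = C1 + Integral(c/cos(c), c)


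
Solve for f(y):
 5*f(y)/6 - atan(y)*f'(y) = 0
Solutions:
 f(y) = C1*exp(5*Integral(1/atan(y), y)/6)


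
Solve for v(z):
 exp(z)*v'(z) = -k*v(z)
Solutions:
 v(z) = C1*exp(k*exp(-z))


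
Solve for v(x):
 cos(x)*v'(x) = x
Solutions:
 v(x) = C1 + Integral(x/cos(x), x)


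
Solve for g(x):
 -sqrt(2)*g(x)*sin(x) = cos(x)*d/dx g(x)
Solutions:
 g(x) = C1*cos(x)^(sqrt(2))


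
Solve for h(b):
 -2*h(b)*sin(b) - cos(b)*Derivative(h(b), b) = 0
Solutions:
 h(b) = C1*cos(b)^2


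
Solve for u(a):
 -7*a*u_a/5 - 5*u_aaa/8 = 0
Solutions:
 u(a) = C1 + Integral(C2*airyai(-2*35^(1/3)*a/5) + C3*airybi(-2*35^(1/3)*a/5), a)


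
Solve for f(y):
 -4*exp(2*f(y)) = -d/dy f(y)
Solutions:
 f(y) = log(-sqrt(-1/(C1 + 4*y))) - log(2)/2
 f(y) = log(-1/(C1 + 4*y))/2 - log(2)/2


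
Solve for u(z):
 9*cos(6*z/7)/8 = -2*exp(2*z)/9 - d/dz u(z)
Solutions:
 u(z) = C1 - exp(2*z)/9 - 21*sin(6*z/7)/16


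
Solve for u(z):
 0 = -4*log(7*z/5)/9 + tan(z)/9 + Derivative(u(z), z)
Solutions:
 u(z) = C1 + 4*z*log(z)/9 - 4*z*log(5)/9 - 4*z/9 + 4*z*log(7)/9 + log(cos(z))/9


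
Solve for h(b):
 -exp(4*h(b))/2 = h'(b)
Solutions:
 h(b) = log(-I*(1/(C1 + 2*b))^(1/4))
 h(b) = log(I*(1/(C1 + 2*b))^(1/4))
 h(b) = log(-(1/(C1 + 2*b))^(1/4))
 h(b) = log(1/(C1 + 2*b))/4


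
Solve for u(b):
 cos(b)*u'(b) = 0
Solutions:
 u(b) = C1


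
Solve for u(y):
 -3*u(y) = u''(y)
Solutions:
 u(y) = C1*sin(sqrt(3)*y) + C2*cos(sqrt(3)*y)


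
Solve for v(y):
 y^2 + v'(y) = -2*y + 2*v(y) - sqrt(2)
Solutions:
 v(y) = C1*exp(2*y) + y^2/2 + 3*y/2 + sqrt(2)/2 + 3/4


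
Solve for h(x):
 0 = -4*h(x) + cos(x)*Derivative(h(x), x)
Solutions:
 h(x) = C1*(sin(x)^2 + 2*sin(x) + 1)/(sin(x)^2 - 2*sin(x) + 1)


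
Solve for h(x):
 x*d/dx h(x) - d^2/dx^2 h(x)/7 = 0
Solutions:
 h(x) = C1 + C2*erfi(sqrt(14)*x/2)


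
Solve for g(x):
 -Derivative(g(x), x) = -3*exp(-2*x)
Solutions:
 g(x) = C1 - 3*exp(-2*x)/2


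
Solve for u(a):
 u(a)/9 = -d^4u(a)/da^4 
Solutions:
 u(a) = (C1*sin(sqrt(6)*a/6) + C2*cos(sqrt(6)*a/6))*exp(-sqrt(6)*a/6) + (C3*sin(sqrt(6)*a/6) + C4*cos(sqrt(6)*a/6))*exp(sqrt(6)*a/6)


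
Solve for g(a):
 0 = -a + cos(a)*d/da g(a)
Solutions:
 g(a) = C1 + Integral(a/cos(a), a)


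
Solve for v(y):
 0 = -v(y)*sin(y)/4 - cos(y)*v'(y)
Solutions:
 v(y) = C1*cos(y)^(1/4)


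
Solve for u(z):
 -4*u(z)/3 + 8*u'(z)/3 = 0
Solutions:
 u(z) = C1*exp(z/2)


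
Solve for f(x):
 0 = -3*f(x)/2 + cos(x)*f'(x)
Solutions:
 f(x) = C1*(sin(x) + 1)^(3/4)/(sin(x) - 1)^(3/4)


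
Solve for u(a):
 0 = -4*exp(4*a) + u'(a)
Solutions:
 u(a) = C1 + exp(4*a)


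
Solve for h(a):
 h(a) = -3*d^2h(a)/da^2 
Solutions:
 h(a) = C1*sin(sqrt(3)*a/3) + C2*cos(sqrt(3)*a/3)


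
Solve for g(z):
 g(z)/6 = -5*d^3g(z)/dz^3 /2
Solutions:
 g(z) = C3*exp(-15^(2/3)*z/15) + (C1*sin(3^(1/6)*5^(2/3)*z/10) + C2*cos(3^(1/6)*5^(2/3)*z/10))*exp(15^(2/3)*z/30)


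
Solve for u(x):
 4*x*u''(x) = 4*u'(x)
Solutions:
 u(x) = C1 + C2*x^2


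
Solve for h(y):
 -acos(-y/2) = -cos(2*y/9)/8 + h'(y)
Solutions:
 h(y) = C1 - y*acos(-y/2) - sqrt(4 - y^2) + 9*sin(2*y/9)/16


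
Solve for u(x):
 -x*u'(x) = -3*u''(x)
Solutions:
 u(x) = C1 + C2*erfi(sqrt(6)*x/6)


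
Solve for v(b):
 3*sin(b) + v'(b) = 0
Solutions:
 v(b) = C1 + 3*cos(b)


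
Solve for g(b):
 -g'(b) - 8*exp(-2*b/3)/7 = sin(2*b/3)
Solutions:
 g(b) = C1 + 3*cos(2*b/3)/2 + 12*exp(-2*b/3)/7


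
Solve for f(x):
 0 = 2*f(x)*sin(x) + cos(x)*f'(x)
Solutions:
 f(x) = C1*cos(x)^2


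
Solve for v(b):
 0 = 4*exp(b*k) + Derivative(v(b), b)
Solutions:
 v(b) = C1 - 4*exp(b*k)/k


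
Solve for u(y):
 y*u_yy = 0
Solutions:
 u(y) = C1 + C2*y


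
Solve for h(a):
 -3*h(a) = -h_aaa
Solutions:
 h(a) = C3*exp(3^(1/3)*a) + (C1*sin(3^(5/6)*a/2) + C2*cos(3^(5/6)*a/2))*exp(-3^(1/3)*a/2)


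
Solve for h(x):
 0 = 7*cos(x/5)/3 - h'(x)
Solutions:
 h(x) = C1 + 35*sin(x/5)/3


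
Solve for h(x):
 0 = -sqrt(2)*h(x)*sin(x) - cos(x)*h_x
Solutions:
 h(x) = C1*cos(x)^(sqrt(2))


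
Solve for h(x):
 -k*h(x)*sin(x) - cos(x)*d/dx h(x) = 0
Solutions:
 h(x) = C1*exp(k*log(cos(x)))


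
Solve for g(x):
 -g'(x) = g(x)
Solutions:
 g(x) = C1*exp(-x)


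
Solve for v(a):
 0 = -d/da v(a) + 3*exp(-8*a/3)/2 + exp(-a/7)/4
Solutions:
 v(a) = C1 - 9*exp(-8*a/3)/16 - 7*exp(-a/7)/4


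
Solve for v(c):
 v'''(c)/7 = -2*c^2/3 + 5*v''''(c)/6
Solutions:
 v(c) = C1 + C2*c + C3*c^2 + C4*exp(6*c/35) - 7*c^5/90 - 245*c^4/108 - 8575*c^3/162


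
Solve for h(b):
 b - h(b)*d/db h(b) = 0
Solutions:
 h(b) = -sqrt(C1 + b^2)
 h(b) = sqrt(C1 + b^2)


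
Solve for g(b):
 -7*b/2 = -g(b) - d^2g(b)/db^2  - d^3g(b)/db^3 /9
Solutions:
 g(b) = C1*exp(b*(-3 + 3*6^(1/3)/(2*(sqrt(13) + 7)^(1/3)) + 6^(2/3)*(sqrt(13) + 7)^(1/3)/4))*sin(3*2^(1/3)*3^(1/6)*b*(-2^(1/3)*(sqrt(13) + 7)^(1/3) + 2*3^(2/3)/(sqrt(13) + 7)^(1/3))/4) + C2*exp(b*(-3 + 3*6^(1/3)/(2*(sqrt(13) + 7)^(1/3)) + 6^(2/3)*(sqrt(13) + 7)^(1/3)/4))*cos(3*2^(1/3)*3^(1/6)*b*(-2^(1/3)*(sqrt(13) + 7)^(1/3) + 2*3^(2/3)/(sqrt(13) + 7)^(1/3))/4) + C3*exp(-b*(3*6^(1/3)/(sqrt(13) + 7)^(1/3) + 3 + 6^(2/3)*(sqrt(13) + 7)^(1/3)/2)) + 7*b/2


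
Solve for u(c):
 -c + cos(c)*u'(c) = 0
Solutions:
 u(c) = C1 + Integral(c/cos(c), c)


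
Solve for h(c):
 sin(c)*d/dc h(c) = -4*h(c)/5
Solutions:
 h(c) = C1*(cos(c) + 1)^(2/5)/(cos(c) - 1)^(2/5)


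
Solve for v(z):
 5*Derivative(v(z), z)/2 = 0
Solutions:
 v(z) = C1


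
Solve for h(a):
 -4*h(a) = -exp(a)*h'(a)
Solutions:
 h(a) = C1*exp(-4*exp(-a))


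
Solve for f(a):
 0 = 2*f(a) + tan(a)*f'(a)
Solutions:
 f(a) = C1/sin(a)^2


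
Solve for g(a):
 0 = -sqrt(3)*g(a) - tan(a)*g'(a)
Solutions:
 g(a) = C1/sin(a)^(sqrt(3))


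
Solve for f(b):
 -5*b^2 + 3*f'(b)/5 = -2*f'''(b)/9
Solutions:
 f(b) = C1 + C2*sin(3*sqrt(30)*b/10) + C3*cos(3*sqrt(30)*b/10) + 25*b^3/9 - 500*b/81


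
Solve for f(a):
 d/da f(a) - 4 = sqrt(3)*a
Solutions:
 f(a) = C1 + sqrt(3)*a^2/2 + 4*a


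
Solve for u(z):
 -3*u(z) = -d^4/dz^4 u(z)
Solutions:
 u(z) = C1*exp(-3^(1/4)*z) + C2*exp(3^(1/4)*z) + C3*sin(3^(1/4)*z) + C4*cos(3^(1/4)*z)


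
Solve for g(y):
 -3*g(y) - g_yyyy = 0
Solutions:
 g(y) = (C1*sin(sqrt(2)*3^(1/4)*y/2) + C2*cos(sqrt(2)*3^(1/4)*y/2))*exp(-sqrt(2)*3^(1/4)*y/2) + (C3*sin(sqrt(2)*3^(1/4)*y/2) + C4*cos(sqrt(2)*3^(1/4)*y/2))*exp(sqrt(2)*3^(1/4)*y/2)


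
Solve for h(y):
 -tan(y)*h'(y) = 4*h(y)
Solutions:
 h(y) = C1/sin(y)^4


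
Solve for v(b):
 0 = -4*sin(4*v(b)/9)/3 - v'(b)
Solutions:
 4*b/3 + 9*log(cos(4*v(b)/9) - 1)/8 - 9*log(cos(4*v(b)/9) + 1)/8 = C1


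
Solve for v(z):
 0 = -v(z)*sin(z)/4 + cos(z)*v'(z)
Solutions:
 v(z) = C1/cos(z)^(1/4)


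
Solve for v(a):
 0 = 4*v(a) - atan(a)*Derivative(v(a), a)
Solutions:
 v(a) = C1*exp(4*Integral(1/atan(a), a))


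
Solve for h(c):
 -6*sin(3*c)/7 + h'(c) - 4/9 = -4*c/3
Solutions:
 h(c) = C1 - 2*c^2/3 + 4*c/9 - 2*cos(3*c)/7


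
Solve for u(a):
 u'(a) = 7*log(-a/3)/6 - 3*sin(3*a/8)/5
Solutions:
 u(a) = C1 + 7*a*log(-a)/6 - 7*a*log(3)/6 - 7*a/6 + 8*cos(3*a/8)/5


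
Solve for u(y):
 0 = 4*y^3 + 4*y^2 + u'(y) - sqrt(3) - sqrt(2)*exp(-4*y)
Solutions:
 u(y) = C1 - y^4 - 4*y^3/3 + sqrt(3)*y - sqrt(2)*exp(-4*y)/4


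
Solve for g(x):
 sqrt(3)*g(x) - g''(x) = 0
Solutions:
 g(x) = C1*exp(-3^(1/4)*x) + C2*exp(3^(1/4)*x)


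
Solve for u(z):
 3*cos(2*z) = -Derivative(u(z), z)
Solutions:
 u(z) = C1 - 3*sin(2*z)/2


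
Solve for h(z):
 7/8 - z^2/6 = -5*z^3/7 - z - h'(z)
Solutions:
 h(z) = C1 - 5*z^4/28 + z^3/18 - z^2/2 - 7*z/8


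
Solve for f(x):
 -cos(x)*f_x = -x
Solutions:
 f(x) = C1 + Integral(x/cos(x), x)


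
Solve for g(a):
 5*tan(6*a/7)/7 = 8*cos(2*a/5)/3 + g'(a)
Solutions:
 g(a) = C1 - 5*log(cos(6*a/7))/6 - 20*sin(2*a/5)/3


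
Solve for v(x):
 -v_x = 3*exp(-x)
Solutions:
 v(x) = C1 + 3*exp(-x)


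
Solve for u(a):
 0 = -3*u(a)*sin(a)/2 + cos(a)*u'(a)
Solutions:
 u(a) = C1/cos(a)^(3/2)


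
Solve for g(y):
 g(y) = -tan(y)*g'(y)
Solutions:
 g(y) = C1/sin(y)


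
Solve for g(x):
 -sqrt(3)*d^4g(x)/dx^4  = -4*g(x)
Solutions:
 g(x) = C1*exp(-sqrt(2)*3^(7/8)*x/3) + C2*exp(sqrt(2)*3^(7/8)*x/3) + C3*sin(sqrt(2)*3^(7/8)*x/3) + C4*cos(sqrt(2)*3^(7/8)*x/3)


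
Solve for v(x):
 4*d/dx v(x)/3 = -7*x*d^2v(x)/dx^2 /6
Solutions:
 v(x) = C1 + C2/x^(1/7)


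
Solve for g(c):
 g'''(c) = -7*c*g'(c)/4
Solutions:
 g(c) = C1 + Integral(C2*airyai(-14^(1/3)*c/2) + C3*airybi(-14^(1/3)*c/2), c)


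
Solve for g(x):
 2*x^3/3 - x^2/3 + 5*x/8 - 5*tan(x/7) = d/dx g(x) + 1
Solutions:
 g(x) = C1 + x^4/6 - x^3/9 + 5*x^2/16 - x + 35*log(cos(x/7))


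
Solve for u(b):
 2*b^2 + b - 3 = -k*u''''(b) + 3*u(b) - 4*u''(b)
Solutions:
 u(b) = C1*exp(-b*sqrt((-sqrt(3*k + 4) - 2)/k)) + C2*exp(b*sqrt((-sqrt(3*k + 4) - 2)/k)) + C3*exp(-b*sqrt((sqrt(3*k + 4) - 2)/k)) + C4*exp(b*sqrt((sqrt(3*k + 4) - 2)/k)) + 2*b^2/3 + b/3 + 7/9


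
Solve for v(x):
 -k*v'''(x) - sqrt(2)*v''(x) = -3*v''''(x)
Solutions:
 v(x) = C1 + C2*x + C3*exp(x*(k - sqrt(k^2 + 12*sqrt(2)))/6) + C4*exp(x*(k + sqrt(k^2 + 12*sqrt(2)))/6)


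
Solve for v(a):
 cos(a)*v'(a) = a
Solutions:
 v(a) = C1 + Integral(a/cos(a), a)


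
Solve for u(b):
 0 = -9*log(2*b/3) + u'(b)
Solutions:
 u(b) = C1 + 9*b*log(b) - 9*b + b*log(512/19683)


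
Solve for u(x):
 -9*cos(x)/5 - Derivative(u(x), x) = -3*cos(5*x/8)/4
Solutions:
 u(x) = C1 + 6*sin(5*x/8)/5 - 9*sin(x)/5


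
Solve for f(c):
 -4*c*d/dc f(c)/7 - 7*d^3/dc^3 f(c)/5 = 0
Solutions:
 f(c) = C1 + Integral(C2*airyai(-140^(1/3)*c/7) + C3*airybi(-140^(1/3)*c/7), c)


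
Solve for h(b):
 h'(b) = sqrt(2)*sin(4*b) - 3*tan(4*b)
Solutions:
 h(b) = C1 + 3*log(cos(4*b))/4 - sqrt(2)*cos(4*b)/4


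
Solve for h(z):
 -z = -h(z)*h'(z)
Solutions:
 h(z) = -sqrt(C1 + z^2)
 h(z) = sqrt(C1 + z^2)


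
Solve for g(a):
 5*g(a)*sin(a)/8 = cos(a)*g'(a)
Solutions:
 g(a) = C1/cos(a)^(5/8)


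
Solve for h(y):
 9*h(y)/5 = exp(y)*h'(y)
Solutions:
 h(y) = C1*exp(-9*exp(-y)/5)


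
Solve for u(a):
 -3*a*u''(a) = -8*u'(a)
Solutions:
 u(a) = C1 + C2*a^(11/3)


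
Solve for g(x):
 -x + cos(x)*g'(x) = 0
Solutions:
 g(x) = C1 + Integral(x/cos(x), x)


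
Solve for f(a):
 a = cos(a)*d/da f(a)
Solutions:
 f(a) = C1 + Integral(a/cos(a), a)


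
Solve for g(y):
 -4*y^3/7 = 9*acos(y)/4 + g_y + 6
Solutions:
 g(y) = C1 - y^4/7 - 9*y*acos(y)/4 - 6*y + 9*sqrt(1 - y^2)/4


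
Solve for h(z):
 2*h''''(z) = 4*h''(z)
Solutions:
 h(z) = C1 + C2*z + C3*exp(-sqrt(2)*z) + C4*exp(sqrt(2)*z)


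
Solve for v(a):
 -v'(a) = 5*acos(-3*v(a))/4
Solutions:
 Integral(1/acos(-3*_y), (_y, v(a))) = C1 - 5*a/4


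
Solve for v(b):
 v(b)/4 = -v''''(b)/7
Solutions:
 v(b) = (C1*sin(7^(1/4)*b/2) + C2*cos(7^(1/4)*b/2))*exp(-7^(1/4)*b/2) + (C3*sin(7^(1/4)*b/2) + C4*cos(7^(1/4)*b/2))*exp(7^(1/4)*b/2)


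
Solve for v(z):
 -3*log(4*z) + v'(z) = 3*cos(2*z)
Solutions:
 v(z) = C1 + 3*z*log(z) - 3*z + 6*z*log(2) + 3*sin(2*z)/2


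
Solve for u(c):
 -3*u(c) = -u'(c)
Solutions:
 u(c) = C1*exp(3*c)


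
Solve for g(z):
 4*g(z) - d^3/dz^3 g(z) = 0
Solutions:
 g(z) = C3*exp(2^(2/3)*z) + (C1*sin(2^(2/3)*sqrt(3)*z/2) + C2*cos(2^(2/3)*sqrt(3)*z/2))*exp(-2^(2/3)*z/2)


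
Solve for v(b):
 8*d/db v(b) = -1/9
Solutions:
 v(b) = C1 - b/72


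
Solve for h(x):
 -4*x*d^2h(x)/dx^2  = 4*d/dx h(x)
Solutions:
 h(x) = C1 + C2*log(x)


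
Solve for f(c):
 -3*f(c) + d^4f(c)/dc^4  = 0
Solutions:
 f(c) = C1*exp(-3^(1/4)*c) + C2*exp(3^(1/4)*c) + C3*sin(3^(1/4)*c) + C4*cos(3^(1/4)*c)


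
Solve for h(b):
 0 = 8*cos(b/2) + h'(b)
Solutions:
 h(b) = C1 - 16*sin(b/2)


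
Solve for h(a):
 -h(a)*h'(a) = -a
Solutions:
 h(a) = -sqrt(C1 + a^2)
 h(a) = sqrt(C1 + a^2)


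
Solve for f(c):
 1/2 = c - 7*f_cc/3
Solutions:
 f(c) = C1 + C2*c + c^3/14 - 3*c^2/28


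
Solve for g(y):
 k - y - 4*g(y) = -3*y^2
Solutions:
 g(y) = k/4 + 3*y^2/4 - y/4


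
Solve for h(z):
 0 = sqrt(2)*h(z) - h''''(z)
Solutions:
 h(z) = C1*exp(-2^(1/8)*z) + C2*exp(2^(1/8)*z) + C3*sin(2^(1/8)*z) + C4*cos(2^(1/8)*z)


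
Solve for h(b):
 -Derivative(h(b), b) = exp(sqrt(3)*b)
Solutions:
 h(b) = C1 - sqrt(3)*exp(sqrt(3)*b)/3


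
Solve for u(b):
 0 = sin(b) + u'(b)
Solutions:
 u(b) = C1 + cos(b)


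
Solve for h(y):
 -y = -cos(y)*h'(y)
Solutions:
 h(y) = C1 + Integral(y/cos(y), y)


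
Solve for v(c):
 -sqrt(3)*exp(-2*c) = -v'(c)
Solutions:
 v(c) = C1 - sqrt(3)*exp(-2*c)/2


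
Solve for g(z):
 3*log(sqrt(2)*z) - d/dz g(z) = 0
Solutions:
 g(z) = C1 + 3*z*log(z) - 3*z + 3*z*log(2)/2


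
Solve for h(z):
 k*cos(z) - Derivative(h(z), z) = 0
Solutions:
 h(z) = C1 + k*sin(z)


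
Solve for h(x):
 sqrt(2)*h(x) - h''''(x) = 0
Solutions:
 h(x) = C1*exp(-2^(1/8)*x) + C2*exp(2^(1/8)*x) + C3*sin(2^(1/8)*x) + C4*cos(2^(1/8)*x)


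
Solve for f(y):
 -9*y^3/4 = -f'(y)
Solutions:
 f(y) = C1 + 9*y^4/16


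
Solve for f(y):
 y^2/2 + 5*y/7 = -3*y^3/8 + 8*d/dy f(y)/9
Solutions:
 f(y) = C1 + 27*y^4/256 + 3*y^3/16 + 45*y^2/112


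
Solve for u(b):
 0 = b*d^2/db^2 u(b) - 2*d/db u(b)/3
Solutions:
 u(b) = C1 + C2*b^(5/3)


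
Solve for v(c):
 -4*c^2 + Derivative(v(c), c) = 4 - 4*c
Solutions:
 v(c) = C1 + 4*c^3/3 - 2*c^2 + 4*c


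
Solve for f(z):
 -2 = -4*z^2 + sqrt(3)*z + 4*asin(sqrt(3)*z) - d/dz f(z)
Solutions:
 f(z) = C1 - 4*z^3/3 + sqrt(3)*z^2/2 + 4*z*asin(sqrt(3)*z) + 2*z + 4*sqrt(3)*sqrt(1 - 3*z^2)/3


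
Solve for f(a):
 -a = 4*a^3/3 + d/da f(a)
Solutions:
 f(a) = C1 - a^4/3 - a^2/2


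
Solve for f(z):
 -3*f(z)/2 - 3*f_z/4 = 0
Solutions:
 f(z) = C1*exp(-2*z)


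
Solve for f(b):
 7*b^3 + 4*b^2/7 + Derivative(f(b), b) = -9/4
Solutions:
 f(b) = C1 - 7*b^4/4 - 4*b^3/21 - 9*b/4


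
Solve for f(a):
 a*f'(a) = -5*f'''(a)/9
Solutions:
 f(a) = C1 + Integral(C2*airyai(-15^(2/3)*a/5) + C3*airybi(-15^(2/3)*a/5), a)


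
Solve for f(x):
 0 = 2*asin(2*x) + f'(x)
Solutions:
 f(x) = C1 - 2*x*asin(2*x) - sqrt(1 - 4*x^2)


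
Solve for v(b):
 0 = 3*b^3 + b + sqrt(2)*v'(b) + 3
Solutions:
 v(b) = C1 - 3*sqrt(2)*b^4/8 - sqrt(2)*b^2/4 - 3*sqrt(2)*b/2


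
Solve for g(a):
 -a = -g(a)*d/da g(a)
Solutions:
 g(a) = -sqrt(C1 + a^2)
 g(a) = sqrt(C1 + a^2)


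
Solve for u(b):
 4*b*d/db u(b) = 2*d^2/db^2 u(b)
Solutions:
 u(b) = C1 + C2*erfi(b)


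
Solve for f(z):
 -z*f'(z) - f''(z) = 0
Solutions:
 f(z) = C1 + C2*erf(sqrt(2)*z/2)


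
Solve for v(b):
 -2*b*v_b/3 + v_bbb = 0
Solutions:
 v(b) = C1 + Integral(C2*airyai(2^(1/3)*3^(2/3)*b/3) + C3*airybi(2^(1/3)*3^(2/3)*b/3), b)


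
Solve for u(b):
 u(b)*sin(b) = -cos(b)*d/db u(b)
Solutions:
 u(b) = C1*cos(b)


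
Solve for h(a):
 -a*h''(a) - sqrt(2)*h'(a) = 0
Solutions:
 h(a) = C1 + C2*a^(1 - sqrt(2))


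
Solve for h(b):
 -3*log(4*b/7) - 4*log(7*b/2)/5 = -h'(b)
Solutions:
 h(b) = C1 + 19*b*log(b)/5 - 11*b*log(7)/5 - 19*b/5 + 26*b*log(2)/5


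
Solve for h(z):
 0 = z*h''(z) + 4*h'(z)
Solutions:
 h(z) = C1 + C2/z^3


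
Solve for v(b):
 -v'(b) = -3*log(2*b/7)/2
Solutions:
 v(b) = C1 + 3*b*log(b)/2 - 3*b*log(7)/2 - 3*b/2 + 3*b*log(2)/2


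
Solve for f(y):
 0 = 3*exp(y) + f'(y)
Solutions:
 f(y) = C1 - 3*exp(y)


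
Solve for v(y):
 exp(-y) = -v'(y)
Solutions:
 v(y) = C1 + exp(-y)


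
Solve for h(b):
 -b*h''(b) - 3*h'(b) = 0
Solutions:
 h(b) = C1 + C2/b^2


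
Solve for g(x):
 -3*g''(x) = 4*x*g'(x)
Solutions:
 g(x) = C1 + C2*erf(sqrt(6)*x/3)


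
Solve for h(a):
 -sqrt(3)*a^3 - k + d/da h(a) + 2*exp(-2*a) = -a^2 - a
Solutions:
 h(a) = C1 + sqrt(3)*a^4/4 - a^3/3 - a^2/2 + a*k + exp(-2*a)


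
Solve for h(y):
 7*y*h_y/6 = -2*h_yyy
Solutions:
 h(y) = C1 + Integral(C2*airyai(-126^(1/3)*y/6) + C3*airybi(-126^(1/3)*y/6), y)


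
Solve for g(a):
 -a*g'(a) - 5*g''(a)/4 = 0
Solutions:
 g(a) = C1 + C2*erf(sqrt(10)*a/5)


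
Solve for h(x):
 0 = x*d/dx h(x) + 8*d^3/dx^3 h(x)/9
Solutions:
 h(x) = C1 + Integral(C2*airyai(-3^(2/3)*x/2) + C3*airybi(-3^(2/3)*x/2), x)


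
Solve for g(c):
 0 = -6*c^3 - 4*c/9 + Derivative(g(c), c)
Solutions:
 g(c) = C1 + 3*c^4/2 + 2*c^2/9


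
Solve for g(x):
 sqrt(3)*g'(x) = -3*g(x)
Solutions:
 g(x) = C1*exp(-sqrt(3)*x)


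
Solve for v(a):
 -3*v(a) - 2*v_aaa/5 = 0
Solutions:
 v(a) = C3*exp(-15^(1/3)*2^(2/3)*a/2) + (C1*sin(2^(2/3)*3^(5/6)*5^(1/3)*a/4) + C2*cos(2^(2/3)*3^(5/6)*5^(1/3)*a/4))*exp(15^(1/3)*2^(2/3)*a/4)


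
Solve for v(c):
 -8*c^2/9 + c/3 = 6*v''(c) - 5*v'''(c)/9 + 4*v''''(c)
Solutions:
 v(c) = C1 + C2*c - c^4/81 + 41*c^3/8748 + 15757*c^2/157464 + (C3*sin(sqrt(7751)*c/72) + C4*cos(sqrt(7751)*c/72))*exp(5*c/72)


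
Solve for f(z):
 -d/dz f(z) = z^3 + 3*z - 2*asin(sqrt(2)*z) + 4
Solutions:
 f(z) = C1 - z^4/4 - 3*z^2/2 + 2*z*asin(sqrt(2)*z) - 4*z + sqrt(2)*sqrt(1 - 2*z^2)


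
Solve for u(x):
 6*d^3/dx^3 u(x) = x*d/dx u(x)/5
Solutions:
 u(x) = C1 + Integral(C2*airyai(30^(2/3)*x/30) + C3*airybi(30^(2/3)*x/30), x)


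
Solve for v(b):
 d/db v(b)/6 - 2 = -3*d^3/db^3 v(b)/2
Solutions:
 v(b) = C1 + C2*sin(b/3) + C3*cos(b/3) + 12*b


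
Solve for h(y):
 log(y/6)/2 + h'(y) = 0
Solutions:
 h(y) = C1 - y*log(y)/2 + y/2 + y*log(6)/2


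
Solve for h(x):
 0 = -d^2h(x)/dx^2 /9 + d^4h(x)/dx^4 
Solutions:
 h(x) = C1 + C2*x + C3*exp(-x/3) + C4*exp(x/3)


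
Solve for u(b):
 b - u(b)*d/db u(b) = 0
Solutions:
 u(b) = -sqrt(C1 + b^2)
 u(b) = sqrt(C1 + b^2)


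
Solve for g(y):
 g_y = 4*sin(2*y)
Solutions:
 g(y) = C1 - 2*cos(2*y)


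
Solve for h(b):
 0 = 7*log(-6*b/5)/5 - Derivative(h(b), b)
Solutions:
 h(b) = C1 + 7*b*log(-b)/5 + 7*b*(-log(5) - 1 + log(6))/5


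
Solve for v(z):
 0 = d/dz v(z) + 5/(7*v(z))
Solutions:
 v(z) = -sqrt(C1 - 70*z)/7
 v(z) = sqrt(C1 - 70*z)/7


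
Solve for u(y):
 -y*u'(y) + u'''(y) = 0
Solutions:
 u(y) = C1 + Integral(C2*airyai(y) + C3*airybi(y), y)


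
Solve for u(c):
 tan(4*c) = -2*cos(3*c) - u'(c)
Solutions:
 u(c) = C1 + log(cos(4*c))/4 - 2*sin(3*c)/3


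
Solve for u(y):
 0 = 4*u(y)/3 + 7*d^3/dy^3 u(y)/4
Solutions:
 u(y) = C3*exp(-2*2^(1/3)*21^(2/3)*y/21) + (C1*sin(2^(1/3)*3^(1/6)*7^(2/3)*y/7) + C2*cos(2^(1/3)*3^(1/6)*7^(2/3)*y/7))*exp(2^(1/3)*21^(2/3)*y/21)


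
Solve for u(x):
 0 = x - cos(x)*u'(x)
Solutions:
 u(x) = C1 + Integral(x/cos(x), x)


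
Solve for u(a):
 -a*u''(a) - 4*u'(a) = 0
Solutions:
 u(a) = C1 + C2/a^3


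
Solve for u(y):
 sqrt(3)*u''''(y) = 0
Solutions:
 u(y) = C1 + C2*y + C3*y^2 + C4*y^3


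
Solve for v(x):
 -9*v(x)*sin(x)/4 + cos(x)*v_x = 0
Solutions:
 v(x) = C1/cos(x)^(9/4)


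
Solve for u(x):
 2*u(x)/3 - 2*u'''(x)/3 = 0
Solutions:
 u(x) = C3*exp(x) + (C1*sin(sqrt(3)*x/2) + C2*cos(sqrt(3)*x/2))*exp(-x/2)


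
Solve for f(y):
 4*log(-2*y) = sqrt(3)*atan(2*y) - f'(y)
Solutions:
 f(y) = C1 - 4*y*log(-y) - 4*y*log(2) + 4*y + sqrt(3)*(y*atan(2*y) - log(4*y^2 + 1)/4)


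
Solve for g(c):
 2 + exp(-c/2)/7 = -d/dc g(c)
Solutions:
 g(c) = C1 - 2*c + 2*exp(-c/2)/7


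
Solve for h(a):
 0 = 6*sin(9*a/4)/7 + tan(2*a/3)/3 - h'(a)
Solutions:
 h(a) = C1 - log(cos(2*a/3))/2 - 8*cos(9*a/4)/21


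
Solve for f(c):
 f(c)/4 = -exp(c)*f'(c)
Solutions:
 f(c) = C1*exp(exp(-c)/4)


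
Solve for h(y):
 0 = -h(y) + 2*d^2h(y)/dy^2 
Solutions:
 h(y) = C1*exp(-sqrt(2)*y/2) + C2*exp(sqrt(2)*y/2)


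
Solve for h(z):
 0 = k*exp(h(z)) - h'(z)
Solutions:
 h(z) = log(-1/(C1 + k*z))


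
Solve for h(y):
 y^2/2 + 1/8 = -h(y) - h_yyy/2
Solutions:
 h(y) = C3*exp(-2^(1/3)*y) - y^2/2 + (C1*sin(2^(1/3)*sqrt(3)*y/2) + C2*cos(2^(1/3)*sqrt(3)*y/2))*exp(2^(1/3)*y/2) - 1/8


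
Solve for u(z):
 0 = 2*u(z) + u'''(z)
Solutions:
 u(z) = C3*exp(-2^(1/3)*z) + (C1*sin(2^(1/3)*sqrt(3)*z/2) + C2*cos(2^(1/3)*sqrt(3)*z/2))*exp(2^(1/3)*z/2)


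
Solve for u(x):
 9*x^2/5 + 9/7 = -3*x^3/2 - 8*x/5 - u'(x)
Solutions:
 u(x) = C1 - 3*x^4/8 - 3*x^3/5 - 4*x^2/5 - 9*x/7


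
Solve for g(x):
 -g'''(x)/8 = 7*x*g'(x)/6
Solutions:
 g(x) = C1 + Integral(C2*airyai(-28^(1/3)*3^(2/3)*x/3) + C3*airybi(-28^(1/3)*3^(2/3)*x/3), x)


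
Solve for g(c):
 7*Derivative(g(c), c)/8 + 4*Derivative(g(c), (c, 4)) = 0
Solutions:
 g(c) = C1 + C4*exp(-14^(1/3)*c/4) + (C2*sin(14^(1/3)*sqrt(3)*c/8) + C3*cos(14^(1/3)*sqrt(3)*c/8))*exp(14^(1/3)*c/8)


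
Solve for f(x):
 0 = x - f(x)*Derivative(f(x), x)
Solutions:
 f(x) = -sqrt(C1 + x^2)
 f(x) = sqrt(C1 + x^2)


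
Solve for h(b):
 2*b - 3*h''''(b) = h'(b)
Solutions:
 h(b) = C1 + C4*exp(-3^(2/3)*b/3) + b^2 + (C2*sin(3^(1/6)*b/2) + C3*cos(3^(1/6)*b/2))*exp(3^(2/3)*b/6)


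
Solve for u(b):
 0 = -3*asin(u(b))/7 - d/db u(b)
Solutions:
 Integral(1/asin(_y), (_y, u(b))) = C1 - 3*b/7


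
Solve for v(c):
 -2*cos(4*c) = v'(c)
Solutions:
 v(c) = C1 - sin(4*c)/2


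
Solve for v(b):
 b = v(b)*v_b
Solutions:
 v(b) = -sqrt(C1 + b^2)
 v(b) = sqrt(C1 + b^2)


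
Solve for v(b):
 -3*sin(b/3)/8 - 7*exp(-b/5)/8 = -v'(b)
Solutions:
 v(b) = C1 - 9*cos(b/3)/8 - 35*exp(-b/5)/8


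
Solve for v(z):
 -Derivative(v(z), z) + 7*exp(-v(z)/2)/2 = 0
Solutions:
 v(z) = 2*log(C1 + 7*z/4)


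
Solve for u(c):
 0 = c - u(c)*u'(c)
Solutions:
 u(c) = -sqrt(C1 + c^2)
 u(c) = sqrt(C1 + c^2)


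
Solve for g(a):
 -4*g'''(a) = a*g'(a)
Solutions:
 g(a) = C1 + Integral(C2*airyai(-2^(1/3)*a/2) + C3*airybi(-2^(1/3)*a/2), a)


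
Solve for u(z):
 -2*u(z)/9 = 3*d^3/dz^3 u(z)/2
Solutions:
 u(z) = C3*exp(-2^(2/3)*z/3) + (C1*sin(2^(2/3)*sqrt(3)*z/6) + C2*cos(2^(2/3)*sqrt(3)*z/6))*exp(2^(2/3)*z/6)
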